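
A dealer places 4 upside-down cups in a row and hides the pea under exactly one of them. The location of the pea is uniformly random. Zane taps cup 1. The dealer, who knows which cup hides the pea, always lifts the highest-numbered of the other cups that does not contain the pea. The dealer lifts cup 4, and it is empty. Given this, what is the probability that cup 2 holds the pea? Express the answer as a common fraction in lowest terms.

Apply Bayes' rule, conditioning on where the pea actually is.
If it is under any of cups 1, 2, and 3 (prior 1/4 each): cup 4 is the highest-numbered option available, probability 1; weight (1/4)·1 = 1/4 each.
If it is under cup 4 (prior 1/4): the dealer opened cup 4, so this case is ruled out; weight (1/4)·0 = 0.
The weights sum to 3/4.
So P(the pea under cup 2 | the dealer opened cup 4) = (1/4) / (3/4) = 1/3.

1/3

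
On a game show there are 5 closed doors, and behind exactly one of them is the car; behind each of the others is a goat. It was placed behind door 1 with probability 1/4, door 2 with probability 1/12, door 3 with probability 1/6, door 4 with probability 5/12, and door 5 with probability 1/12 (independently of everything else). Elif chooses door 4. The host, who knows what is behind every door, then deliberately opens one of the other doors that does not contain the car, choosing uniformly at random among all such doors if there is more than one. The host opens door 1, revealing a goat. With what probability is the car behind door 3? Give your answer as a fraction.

8/31

Condition on the true location of the car.
If it is behind door 1 (prior 1/4): the host opened door 1, so this case is ruled out; weight (1/4)·0 = 0.
If it is behind either of doors 2 and 5 (prior 1/12 each): the host has 3 equally likely choices, so probability 1/3; weight (1/12)·(1/3) = 1/36 each.
If it is behind door 3 (prior 1/6): the host has 3 equally likely choices, so probability 1/3; weight (1/6)·(1/3) = 1/18.
If it is behind door 4 (prior 5/12): the host has 4 equally likely choices, so probability 1/4; weight (5/12)·(1/4) = 5/48.
The weights sum to 31/144.
So P(the car behind door 3 | the host opened door 1) = (1/18) / (31/144) = 8/31.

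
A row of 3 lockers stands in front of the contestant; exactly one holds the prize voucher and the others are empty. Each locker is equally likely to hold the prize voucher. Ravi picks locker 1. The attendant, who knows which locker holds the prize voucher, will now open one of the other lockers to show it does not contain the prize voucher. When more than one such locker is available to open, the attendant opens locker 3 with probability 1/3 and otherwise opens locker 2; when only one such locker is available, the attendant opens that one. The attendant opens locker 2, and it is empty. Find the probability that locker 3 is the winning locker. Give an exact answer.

Consider each possible location of the prize voucher in turn.
If it is in locker 1 (prior 1/3): locker 3 is available but not opened, probability 2/3; weight (1/3)·(2/3) = 2/9.
If it is in locker 2 (prior 1/3): the attendant opened locker 2, so this case is ruled out; weight (1/3)·0 = 0.
If it is in locker 3 (prior 1/3): only locker 2 is available, probability 1; weight (1/3)·1 = 1/3.
The weights sum to 5/9.
So P(the prize voucher in locker 3 | the attendant opened locker 2) = (1/3) / (5/9) = 3/5.

3/5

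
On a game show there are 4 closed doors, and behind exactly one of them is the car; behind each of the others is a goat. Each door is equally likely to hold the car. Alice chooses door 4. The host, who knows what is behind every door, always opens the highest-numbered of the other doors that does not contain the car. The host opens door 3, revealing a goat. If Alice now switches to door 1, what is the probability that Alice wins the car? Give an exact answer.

Consider each possible location of the car in turn.
If it is behind any of doors 1, 2, and 4 (prior 1/4 each): door 3 is the highest-numbered option available, probability 1; weight (1/4)·1 = 1/4 each.
If it is behind door 3 (prior 1/4): the host opened door 3, so this case is ruled out; weight (1/4)·0 = 0.
The weights sum to 3/4.
So P(the car behind door 1 | the host opened door 3) = (1/4) / (3/4) = 1/3.

1/3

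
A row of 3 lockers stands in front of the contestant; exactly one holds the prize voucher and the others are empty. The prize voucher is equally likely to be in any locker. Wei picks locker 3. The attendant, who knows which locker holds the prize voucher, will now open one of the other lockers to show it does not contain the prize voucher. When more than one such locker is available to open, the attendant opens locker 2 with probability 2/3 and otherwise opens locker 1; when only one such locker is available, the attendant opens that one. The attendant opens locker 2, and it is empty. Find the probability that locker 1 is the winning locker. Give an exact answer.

Consider each possible location of the prize voucher in turn.
If it is in locker 1 (prior 1/3): only locker 2 is available, probability 1; weight (1/3)·1 = 1/3.
If it is in locker 2 (prior 1/3): the attendant opened locker 2, so this case is ruled out; weight (1/3)·0 = 0.
If it is in locker 3 (prior 1/3): locker 2 is available, opened with probability 2/3; weight (1/3)·(2/3) = 2/9.
The weights sum to 5/9.
So P(the prize voucher in locker 1 | the attendant opened locker 2) = (1/3) / (5/9) = 3/5.

3/5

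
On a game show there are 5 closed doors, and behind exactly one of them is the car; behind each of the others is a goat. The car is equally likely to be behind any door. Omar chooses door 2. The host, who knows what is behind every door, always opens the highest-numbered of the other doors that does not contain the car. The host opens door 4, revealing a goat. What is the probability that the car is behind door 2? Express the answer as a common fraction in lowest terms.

Condition on the true location of the car.
If it is behind any of doors 1, 2, and 3 (prior 1/5 each): the host would have opened door 5 instead, probability 0; weight (1/5)·0 = 0 each.
If it is behind door 4 (prior 1/5): the host opened door 4, so this case is ruled out; weight (1/5)·0 = 0.
If it is behind door 5 (prior 1/5): door 4 is the highest-numbered option available, probability 1; weight (1/5)·1 = 1/5.
The weights sum to 1/5.
So P(the car behind door 2 | the host opened door 4) = 0 / (1/5) = 0.

0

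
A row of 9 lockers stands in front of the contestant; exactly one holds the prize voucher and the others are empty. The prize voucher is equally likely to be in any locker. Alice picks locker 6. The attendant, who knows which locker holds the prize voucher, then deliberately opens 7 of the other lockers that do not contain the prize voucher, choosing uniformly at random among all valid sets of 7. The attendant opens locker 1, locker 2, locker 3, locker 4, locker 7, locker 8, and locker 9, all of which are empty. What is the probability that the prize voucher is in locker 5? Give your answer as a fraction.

8/9

Consider each possible location of the prize voucher in turn.
If it is in any of lockers 1, 2, 3, 4, 7, 8, and 9 (prior 1/9 each): that locker was opened and seen not to hold the prize — ruled out; weight (1/9)·0 = 0 each.
If it is in locker 5 (prior 1/9): the attendant has no choice, probability 1; weight (1/9)·1 = 1/9.
If it is in locker 6 (prior 1/9): the attendant has 8 equally likely choices, so probability 1/8; weight (1/9)·(1/8) = 1/72.
The weights sum to 1/8.
So P(the prize voucher in locker 5 | the attendant opened locker 1, locker 2, locker 3, locker 4, locker 7, locker 8, and locker 9) = (1/9) / (1/8) = 8/9.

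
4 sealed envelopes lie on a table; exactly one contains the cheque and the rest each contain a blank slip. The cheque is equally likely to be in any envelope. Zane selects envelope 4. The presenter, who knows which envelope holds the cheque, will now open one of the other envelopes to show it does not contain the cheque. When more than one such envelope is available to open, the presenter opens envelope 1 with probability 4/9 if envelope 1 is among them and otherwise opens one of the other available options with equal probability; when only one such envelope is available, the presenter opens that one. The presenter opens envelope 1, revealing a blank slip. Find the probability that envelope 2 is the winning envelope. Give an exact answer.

1/3

Condition on the true location of the cheque.
If it is in envelope 1 (prior 1/4): the presenter opened envelope 1, so this case is ruled out; weight (1/4)·0 = 0.
If it is in any of envelopes 2, 3, and 4 (prior 1/4 each): envelope 1 is available, opened with probability 4/9; weight (1/4)·(4/9) = 1/9 each.
The weights sum to 1/3.
So P(the cheque in envelope 2 | the presenter opened envelope 1) = (1/9) / (1/3) = 1/3.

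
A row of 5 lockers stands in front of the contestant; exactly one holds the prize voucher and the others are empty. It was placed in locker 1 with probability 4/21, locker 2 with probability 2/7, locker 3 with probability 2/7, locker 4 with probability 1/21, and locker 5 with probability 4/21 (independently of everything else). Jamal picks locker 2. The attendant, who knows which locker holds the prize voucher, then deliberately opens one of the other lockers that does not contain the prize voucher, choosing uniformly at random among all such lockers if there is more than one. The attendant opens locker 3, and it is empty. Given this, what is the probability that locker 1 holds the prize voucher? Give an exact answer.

8/27

Apply Bayes' rule, conditioning on where the prize voucher actually is.
If it is in either of lockers 1 and 5 (prior 4/21 each): the attendant has 3 equally likely choices, so probability 1/3; weight (4/21)·(1/3) = 4/63 each.
If it is in locker 2 (prior 2/7): the attendant has 4 equally likely choices, so probability 1/4; weight (2/7)·(1/4) = 1/14.
If it is in locker 3 (prior 2/7): the attendant opened locker 3, so this case is ruled out; weight (2/7)·0 = 0.
If it is in locker 4 (prior 1/21): the attendant has 3 equally likely choices, so probability 1/3; weight (1/21)·(1/3) = 1/63.
The weights sum to 3/14.
So P(the prize voucher in locker 1 | the attendant opened locker 3) = (4/63) / (3/14) = 8/27.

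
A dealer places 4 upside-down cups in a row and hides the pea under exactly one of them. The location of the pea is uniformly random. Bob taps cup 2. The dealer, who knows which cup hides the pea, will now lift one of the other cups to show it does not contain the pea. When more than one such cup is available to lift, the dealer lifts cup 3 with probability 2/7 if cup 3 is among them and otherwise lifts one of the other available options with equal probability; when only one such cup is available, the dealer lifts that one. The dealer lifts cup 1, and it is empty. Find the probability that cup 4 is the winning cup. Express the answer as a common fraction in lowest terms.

Consider each possible location of the pea in turn.
If it is under cup 1 (prior 1/4): the dealer opened cup 1, so this case is ruled out; weight (1/4)·0 = 0.
If it is under cup 2 (prior 1/4): cup 3 is available but not opened; cup 1 gets probability (1 − 2/7)/2 = 5/14; weight (1/4)·(5/14) = 5/56.
If it is under cup 3 (prior 1/4): cup 3 holds the prize so is unavailable; the dealer chooses uniformly among the 2 others, probability 1/2; weight (1/4)·(1/2) = 1/8.
If it is under cup 4 (prior 1/4): cup 3 is available but not opened, probability 5/7; weight (1/4)·(5/7) = 5/28.
The weights sum to 11/28.
So P(the pea under cup 4 | the dealer opened cup 1) = (5/28) / (11/28) = 5/11.

5/11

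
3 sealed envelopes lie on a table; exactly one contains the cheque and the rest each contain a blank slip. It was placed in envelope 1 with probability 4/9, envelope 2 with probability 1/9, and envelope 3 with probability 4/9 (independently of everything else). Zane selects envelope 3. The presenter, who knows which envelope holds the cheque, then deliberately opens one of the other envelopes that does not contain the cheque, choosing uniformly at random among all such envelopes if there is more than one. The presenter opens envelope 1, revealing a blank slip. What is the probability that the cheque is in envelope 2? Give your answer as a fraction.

Condition on the true location of the cheque.
If it is in envelope 1 (prior 4/9): the presenter opened envelope 1, so this case is ruled out; weight (4/9)·0 = 0.
If it is in envelope 2 (prior 1/9): the presenter has no choice, probability 1; weight (1/9)·1 = 1/9.
If it is in envelope 3 (prior 4/9): the presenter has 2 equally likely choices, so probability 1/2; weight (4/9)·(1/2) = 2/9.
The weights sum to 1/3.
So P(the cheque in envelope 2 | the presenter opened envelope 1) = (1/9) / (1/3) = 1/3.

1/3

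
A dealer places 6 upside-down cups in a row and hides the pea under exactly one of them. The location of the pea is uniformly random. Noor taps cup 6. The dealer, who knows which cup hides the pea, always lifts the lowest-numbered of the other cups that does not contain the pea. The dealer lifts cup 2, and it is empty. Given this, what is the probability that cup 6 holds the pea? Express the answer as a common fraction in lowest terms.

0

Condition on the true location of the pea.
If it is under cup 1 (prior 1/6): cup 2 is the lowest-numbered option available, probability 1; weight (1/6)·1 = 1/6.
If it is under cup 2 (prior 1/6): the dealer opened cup 2, so this case is ruled out; weight (1/6)·0 = 0.
If it is under any of cups 3, 4, 5, and 6 (prior 1/6 each): the dealer would have opened cup 1 instead, probability 0; weight (1/6)·0 = 0 each.
The weights sum to 1/6.
So P(the pea under cup 6 | the dealer opened cup 2) = 0 / (1/6) = 0.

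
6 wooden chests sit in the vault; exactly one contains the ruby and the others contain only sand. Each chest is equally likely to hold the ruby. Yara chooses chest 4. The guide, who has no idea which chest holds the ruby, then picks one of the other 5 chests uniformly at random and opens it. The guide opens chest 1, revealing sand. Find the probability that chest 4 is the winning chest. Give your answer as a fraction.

1/5

Consider each possible location of the ruby in turn.
If it is in chest 1 (prior 1/6): the guide opened chest 1, so this case is ruled out; weight (1/6)·0 = 0.
If it is in any of chests 2, 3, 4, 5, and 6 (prior 1/6 each): the guide picks chest 1 with probability 1/5 regardless, and it is not the prize; weight (1/6)·(1/5) = 1/30 each.
The weights sum to 1/6.
So P(the ruby in chest 4 | the guide opened chest 1) = (1/30) / (1/6) = 1/5.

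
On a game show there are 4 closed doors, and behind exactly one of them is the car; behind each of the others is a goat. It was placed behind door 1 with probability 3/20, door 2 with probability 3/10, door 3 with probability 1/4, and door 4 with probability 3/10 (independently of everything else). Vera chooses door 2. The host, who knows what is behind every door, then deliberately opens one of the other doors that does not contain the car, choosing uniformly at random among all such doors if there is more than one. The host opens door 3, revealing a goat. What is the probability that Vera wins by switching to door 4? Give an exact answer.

Condition on the true location of the car.
If it is behind door 1 (prior 3/20): the host has 2 equally likely choices, so probability 1/2; weight (3/20)·(1/2) = 3/40.
If it is behind door 2 (prior 3/10): the host has 3 equally likely choices, so probability 1/3; weight (3/10)·(1/3) = 1/10.
If it is behind door 3 (prior 1/4): the host opened door 3, so this case is ruled out; weight (1/4)·0 = 0.
If it is behind door 4 (prior 3/10): the host has 2 equally likely choices, so probability 1/2; weight (3/10)·(1/2) = 3/20.
The weights sum to 13/40.
So P(the car behind door 4 | the host opened door 3) = (3/20) / (13/40) = 6/13.

6/13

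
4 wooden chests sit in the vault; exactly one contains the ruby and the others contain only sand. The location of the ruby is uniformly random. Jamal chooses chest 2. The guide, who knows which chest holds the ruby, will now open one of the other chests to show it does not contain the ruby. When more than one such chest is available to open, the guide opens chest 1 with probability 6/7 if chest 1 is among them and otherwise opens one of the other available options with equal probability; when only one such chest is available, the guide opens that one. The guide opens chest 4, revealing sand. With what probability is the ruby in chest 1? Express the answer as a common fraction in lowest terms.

Consider each possible location of the ruby in turn.
If it is in chest 1 (prior 1/4): chest 1 holds the prize so is unavailable; the guide chooses uniformly among the 2 others, probability 1/2; weight (1/4)·(1/2) = 1/8.
If it is in chest 2 (prior 1/4): chest 1 is available but not opened; chest 4 gets probability (1 − 6/7)/2 = 1/14; weight (1/4)·(1/14) = 1/56.
If it is in chest 3 (prior 1/4): chest 1 is available but not opened, probability 1/7; weight (1/4)·(1/7) = 1/28.
If it is in chest 4 (prior 1/4): the guide opened chest 4, so this case is ruled out; weight (1/4)·0 = 0.
The weights sum to 5/28.
So P(the ruby in chest 1 | the guide opened chest 4) = (1/8) / (5/28) = 7/10.

7/10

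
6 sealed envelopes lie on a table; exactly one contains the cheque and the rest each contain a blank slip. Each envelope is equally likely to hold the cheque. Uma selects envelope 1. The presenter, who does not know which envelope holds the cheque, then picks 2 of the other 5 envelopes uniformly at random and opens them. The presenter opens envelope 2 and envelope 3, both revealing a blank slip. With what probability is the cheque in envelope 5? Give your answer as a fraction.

1/4

Condition on the true location of the cheque.
If it is in any of envelopes 1, 4, 5, and 6 (prior 1/6 each): the presenter picks exactly this set with probability 1/10 regardless, and none is the prize; weight (1/6)·(1/10) = 1/60 each.
If it is in either of envelopes 2 and 3 (prior 1/6 each): that envelope was opened and seen not to hold the prize — ruled out; weight (1/6)·0 = 0 each.
The weights sum to 1/15.
So P(the cheque in envelope 5 | the presenter opened envelope 2 and envelope 3) = (1/60) / (1/15) = 1/4.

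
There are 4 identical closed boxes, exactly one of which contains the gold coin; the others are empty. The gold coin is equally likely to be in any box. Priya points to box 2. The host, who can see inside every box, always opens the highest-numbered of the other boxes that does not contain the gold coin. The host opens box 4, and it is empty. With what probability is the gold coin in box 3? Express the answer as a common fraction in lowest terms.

1/3

Condition on the true location of the gold coin.
If it is in any of boxes 1, 2, and 3 (prior 1/4 each): box 4 is the highest-numbered option available, probability 1; weight (1/4)·1 = 1/4 each.
If it is in box 4 (prior 1/4): the host opened box 4, so this case is ruled out; weight (1/4)·0 = 0.
The weights sum to 3/4.
So P(the gold coin in box 3 | the host opened box 4) = (1/4) / (3/4) = 1/3.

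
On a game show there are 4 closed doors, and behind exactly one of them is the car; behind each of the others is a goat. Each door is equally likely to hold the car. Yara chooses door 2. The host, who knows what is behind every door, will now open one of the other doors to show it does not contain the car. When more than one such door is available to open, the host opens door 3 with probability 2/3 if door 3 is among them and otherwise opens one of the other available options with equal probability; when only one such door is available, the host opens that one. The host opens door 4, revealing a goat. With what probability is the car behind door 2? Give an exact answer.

Apply Bayes' rule, conditioning on where the car actually is.
If it is behind door 1 (prior 1/4): door 3 is available but not opened, probability 1/3; weight (1/4)·(1/3) = 1/12.
If it is behind door 2 (prior 1/4): door 3 is available but not opened; door 4 gets probability (1 − 2/3)/2 = 1/6; weight (1/4)·(1/6) = 1/24.
If it is behind door 3 (prior 1/4): door 3 holds the prize so is unavailable; the host chooses uniformly among the 2 others, probability 1/2; weight (1/4)·(1/2) = 1/8.
If it is behind door 4 (prior 1/4): the host opened door 4, so this case is ruled out; weight (1/4)·0 = 0.
The weights sum to 1/4.
So P(the car behind door 2 | the host opened door 4) = (1/24) / (1/4) = 1/6.

1/6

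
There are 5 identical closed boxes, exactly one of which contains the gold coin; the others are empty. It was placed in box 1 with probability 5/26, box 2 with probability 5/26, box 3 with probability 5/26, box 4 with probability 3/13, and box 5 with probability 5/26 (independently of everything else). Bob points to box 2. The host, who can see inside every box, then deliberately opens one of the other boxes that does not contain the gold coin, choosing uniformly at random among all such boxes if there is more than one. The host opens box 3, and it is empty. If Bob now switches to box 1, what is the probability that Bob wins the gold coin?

Apply Bayes' rule, conditioning on where the gold coin actually is.
If it is in either of boxes 1 and 5 (prior 5/26 each): the host has 3 equally likely choices, so probability 1/3; weight (5/26)·(1/3) = 5/78 each.
If it is in box 2 (prior 5/26): the host has 4 equally likely choices, so probability 1/4; weight (5/26)·(1/4) = 5/104.
If it is in box 3 (prior 5/26): the host opened box 3, so this case is ruled out; weight (5/26)·0 = 0.
If it is in box 4 (prior 3/13): the host has 3 equally likely choices, so probability 1/3; weight (3/13)·(1/3) = 1/13.
The weights sum to 79/312.
So P(the gold coin in box 1 | the host opened box 3) = (5/78) / (79/312) = 20/79.

20/79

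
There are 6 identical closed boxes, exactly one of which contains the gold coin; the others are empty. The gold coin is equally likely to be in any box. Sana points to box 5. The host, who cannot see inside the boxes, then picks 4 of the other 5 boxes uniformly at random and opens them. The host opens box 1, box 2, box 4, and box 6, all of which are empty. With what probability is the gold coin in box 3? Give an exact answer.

1/2

Condition on the true location of the gold coin.
If it is in any of boxes 1, 2, 4, and 6 (prior 1/6 each): that box was opened and seen not to hold the prize — ruled out; weight (1/6)·0 = 0 each.
If it is in either of boxes 3 and 5 (prior 1/6 each): the host picks exactly this set with probability 1/5 regardless, and none is the prize; weight (1/6)·(1/5) = 1/30 each.
The weights sum to 1/15.
So P(the gold coin in box 3 | the host opened box 1, box 2, box 4, and box 6) = (1/30) / (1/15) = 1/2.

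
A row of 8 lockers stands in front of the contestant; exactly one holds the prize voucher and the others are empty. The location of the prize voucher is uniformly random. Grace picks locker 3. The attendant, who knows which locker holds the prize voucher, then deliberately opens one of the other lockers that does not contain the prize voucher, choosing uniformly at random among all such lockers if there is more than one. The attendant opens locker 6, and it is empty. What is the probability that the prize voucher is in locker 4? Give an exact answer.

Consider each possible location of the prize voucher in turn.
If it is in any of lockers 1, 2, 4, 5, 7, and 8 (prior 1/8 each): the attendant has 6 equally likely choices, so probability 1/6; weight (1/8)·(1/6) = 1/48 each.
If it is in locker 3 (prior 1/8): the attendant has 7 equally likely choices, so probability 1/7; weight (1/8)·(1/7) = 1/56.
If it is in locker 6 (prior 1/8): the attendant opened locker 6, so this case is ruled out; weight (1/8)·0 = 0.
The weights sum to 1/7.
So P(the prize voucher in locker 4 | the attendant opened locker 6) = (1/48) / (1/7) = 7/48.

7/48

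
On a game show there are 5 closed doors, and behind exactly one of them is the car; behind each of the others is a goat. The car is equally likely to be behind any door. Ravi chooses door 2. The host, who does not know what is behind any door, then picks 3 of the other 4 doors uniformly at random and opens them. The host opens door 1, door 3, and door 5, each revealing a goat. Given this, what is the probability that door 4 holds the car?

Condition on the true location of the car.
If it is behind any of doors 1, 3, and 5 (prior 1/5 each): that door was opened and seen not to hold the prize — ruled out; weight (1/5)·0 = 0 each.
If it is behind either of doors 2 and 4 (prior 1/5 each): the host picks exactly this set with probability 1/4 regardless, and none is the prize; weight (1/5)·(1/4) = 1/20 each.
The weights sum to 1/10.
So P(the car behind door 4 | the host opened door 1, door 3, and door 5) = (1/20) / (1/10) = 1/2.

1/2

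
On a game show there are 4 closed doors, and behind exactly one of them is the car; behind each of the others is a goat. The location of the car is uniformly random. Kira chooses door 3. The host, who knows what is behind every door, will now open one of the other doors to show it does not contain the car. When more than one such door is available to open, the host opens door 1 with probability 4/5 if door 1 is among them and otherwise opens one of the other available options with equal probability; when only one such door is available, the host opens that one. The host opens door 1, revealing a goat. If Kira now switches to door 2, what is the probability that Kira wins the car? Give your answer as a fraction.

Consider each possible location of the car in turn.
If it is behind door 1 (prior 1/4): the host opened door 1, so this case is ruled out; weight (1/4)·0 = 0.
If it is behind any of doors 2, 3, and 4 (prior 1/4 each): door 1 is available, opened with probability 4/5; weight (1/4)·(4/5) = 1/5 each.
The weights sum to 3/5.
So P(the car behind door 2 | the host opened door 1) = (1/5) / (3/5) = 1/3.

1/3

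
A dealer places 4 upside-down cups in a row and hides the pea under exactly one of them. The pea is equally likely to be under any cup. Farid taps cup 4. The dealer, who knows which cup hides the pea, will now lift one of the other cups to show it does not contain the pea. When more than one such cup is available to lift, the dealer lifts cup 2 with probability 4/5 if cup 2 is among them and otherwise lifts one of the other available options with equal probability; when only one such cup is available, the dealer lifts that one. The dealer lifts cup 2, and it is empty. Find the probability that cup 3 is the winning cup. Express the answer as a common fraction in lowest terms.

Apply Bayes' rule, conditioning on where the pea actually is.
If it is under any of cups 1, 3, and 4 (prior 1/4 each): cup 2 is available, opened with probability 4/5; weight (1/4)·(4/5) = 1/5 each.
If it is under cup 2 (prior 1/4): the dealer opened cup 2, so this case is ruled out; weight (1/4)·0 = 0.
The weights sum to 3/5.
So P(the pea under cup 3 | the dealer opened cup 2) = (1/5) / (3/5) = 1/3.

1/3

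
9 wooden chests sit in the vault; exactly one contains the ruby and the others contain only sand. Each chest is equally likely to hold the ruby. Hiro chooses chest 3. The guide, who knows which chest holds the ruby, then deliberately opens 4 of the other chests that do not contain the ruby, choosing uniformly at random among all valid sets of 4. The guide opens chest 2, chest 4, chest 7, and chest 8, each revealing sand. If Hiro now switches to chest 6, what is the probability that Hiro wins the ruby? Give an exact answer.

Consider each possible location of the ruby in turn.
If it is in any of chests 1, 5, 6, and 9 (prior 1/9 each): the guide has 35 equally likely choices, so probability 1/35; weight (1/9)·(1/35) = 1/315 each.
If it is in any of chests 2, 4, 7, and 8 (prior 1/9 each): that chest was opened and seen not to hold the prize — ruled out; weight (1/9)·0 = 0 each.
If it is in chest 3 (prior 1/9): the guide has 70 equally likely choices, so probability 1/70; weight (1/9)·(1/70) = 1/630.
The weights sum to 1/70.
So P(the ruby in chest 6 | the guide opened chest 2, chest 4, chest 7, and chest 8) = (1/315) / (1/70) = 2/9.

2/9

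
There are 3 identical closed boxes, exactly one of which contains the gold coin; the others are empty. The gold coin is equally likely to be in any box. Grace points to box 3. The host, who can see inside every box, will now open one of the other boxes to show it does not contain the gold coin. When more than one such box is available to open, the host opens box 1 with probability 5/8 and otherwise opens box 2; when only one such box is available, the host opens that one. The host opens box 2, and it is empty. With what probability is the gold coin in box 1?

8/11

Condition on the true location of the gold coin.
If it is in box 1 (prior 1/3): only box 2 is available, probability 1; weight (1/3)·1 = 1/3.
If it is in box 2 (prior 1/3): the host opened box 2, so this case is ruled out; weight (1/3)·0 = 0.
If it is in box 3 (prior 1/3): box 1 is available but not opened, probability 3/8; weight (1/3)·(3/8) = 1/8.
The weights sum to 11/24.
So P(the gold coin in box 1 | the host opened box 2) = (1/3) / (11/24) = 8/11.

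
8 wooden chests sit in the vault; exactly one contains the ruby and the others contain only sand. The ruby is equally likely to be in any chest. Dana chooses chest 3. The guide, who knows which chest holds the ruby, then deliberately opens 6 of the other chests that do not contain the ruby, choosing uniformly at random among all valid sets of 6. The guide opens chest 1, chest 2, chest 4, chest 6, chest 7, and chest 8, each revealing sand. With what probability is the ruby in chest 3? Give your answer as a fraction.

1/8

Condition on the true location of the ruby.
If it is in any of chests 1, 2, 4, 6, 7, and 8 (prior 1/8 each): that chest was opened and seen not to hold the prize — ruled out; weight (1/8)·0 = 0 each.
If it is in chest 3 (prior 1/8): the guide has 7 equally likely choices, so probability 1/7; weight (1/8)·(1/7) = 1/56.
If it is in chest 5 (prior 1/8): the guide has no choice, probability 1; weight (1/8)·1 = 1/8.
The weights sum to 1/7.
So P(the ruby in chest 3 | the guide opened chest 1, chest 2, chest 4, chest 6, chest 7, and chest 8) = (1/56) / (1/7) = 1/8.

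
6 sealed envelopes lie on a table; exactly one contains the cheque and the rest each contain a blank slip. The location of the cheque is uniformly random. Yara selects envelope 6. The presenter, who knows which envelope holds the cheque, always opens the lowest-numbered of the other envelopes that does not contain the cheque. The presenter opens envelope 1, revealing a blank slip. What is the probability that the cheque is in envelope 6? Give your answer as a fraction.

1/5

Apply Bayes' rule, conditioning on where the cheque actually is.
If it is in envelope 1 (prior 1/6): the presenter opened envelope 1, so this case is ruled out; weight (1/6)·0 = 0.
If it is in any of envelopes 2, 3, 4, 5, and 6 (prior 1/6 each): envelope 1 is the lowest-numbered option available, probability 1; weight (1/6)·1 = 1/6 each.
The weights sum to 5/6.
So P(the cheque in envelope 6 | the presenter opened envelope 1) = (1/6) / (5/6) = 1/5.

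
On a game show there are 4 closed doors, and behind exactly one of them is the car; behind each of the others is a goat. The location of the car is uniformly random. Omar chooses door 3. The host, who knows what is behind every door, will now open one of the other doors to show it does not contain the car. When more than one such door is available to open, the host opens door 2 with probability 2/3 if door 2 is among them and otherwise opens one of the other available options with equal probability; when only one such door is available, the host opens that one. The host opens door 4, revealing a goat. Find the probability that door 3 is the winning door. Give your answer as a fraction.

1/6

Apply Bayes' rule, conditioning on where the car actually is.
If it is behind door 1 (prior 1/4): door 2 is available but not opened, probability 1/3; weight (1/4)·(1/3) = 1/12.
If it is behind door 2 (prior 1/4): door 2 holds the prize so is unavailable; the host chooses uniformly among the 2 others, probability 1/2; weight (1/4)·(1/2) = 1/8.
If it is behind door 3 (prior 1/4): door 2 is available but not opened; door 4 gets probability (1 − 2/3)/2 = 1/6; weight (1/4)·(1/6) = 1/24.
If it is behind door 4 (prior 1/4): the host opened door 4, so this case is ruled out; weight (1/4)·0 = 0.
The weights sum to 1/4.
So P(the car behind door 3 | the host opened door 4) = (1/24) / (1/4) = 1/6.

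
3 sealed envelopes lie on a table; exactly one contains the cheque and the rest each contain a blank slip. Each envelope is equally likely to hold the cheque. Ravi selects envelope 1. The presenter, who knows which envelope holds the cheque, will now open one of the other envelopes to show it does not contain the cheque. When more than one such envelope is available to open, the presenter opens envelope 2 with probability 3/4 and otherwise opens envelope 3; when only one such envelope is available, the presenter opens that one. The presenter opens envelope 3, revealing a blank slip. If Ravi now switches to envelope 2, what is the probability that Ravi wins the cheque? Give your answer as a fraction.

Apply Bayes' rule, conditioning on where the cheque actually is.
If it is in envelope 1 (prior 1/3): envelope 2 is available but not opened, probability 1/4; weight (1/3)·(1/4) = 1/12.
If it is in envelope 2 (prior 1/3): only envelope 3 is available, probability 1; weight (1/3)·1 = 1/3.
If it is in envelope 3 (prior 1/3): the presenter opened envelope 3, so this case is ruled out; weight (1/3)·0 = 0.
The weights sum to 5/12.
So P(the cheque in envelope 2 | the presenter opened envelope 3) = (1/3) / (5/12) = 4/5.

4/5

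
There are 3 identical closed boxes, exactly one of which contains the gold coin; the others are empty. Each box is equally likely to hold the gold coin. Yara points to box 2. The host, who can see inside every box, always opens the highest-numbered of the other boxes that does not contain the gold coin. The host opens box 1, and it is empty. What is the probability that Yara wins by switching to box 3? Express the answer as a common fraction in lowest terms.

1

Condition on the true location of the gold coin.
If it is in box 1 (prior 1/3): the host opened box 1, so this case is ruled out; weight (1/3)·0 = 0.
If it is in box 2 (prior 1/3): the host would have opened box 3 instead, probability 0; weight (1/3)·0 = 0.
If it is in box 3 (prior 1/3): box 1 is the highest-numbered option available, probability 1; weight (1/3)·1 = 1/3.
The weights sum to 1/3.
So P(the gold coin in box 3 | the host opened box 1) = (1/3) / (1/3) = 1.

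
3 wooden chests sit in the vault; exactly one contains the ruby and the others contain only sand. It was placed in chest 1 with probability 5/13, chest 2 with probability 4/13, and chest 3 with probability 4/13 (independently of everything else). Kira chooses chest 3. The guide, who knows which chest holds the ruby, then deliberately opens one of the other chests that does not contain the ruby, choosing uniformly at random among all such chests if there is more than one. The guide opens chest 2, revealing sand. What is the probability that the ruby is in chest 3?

2/7

Apply Bayes' rule, conditioning on where the ruby actually is.
If it is in chest 1 (prior 5/13): the guide has no choice, probability 1; weight (5/13)·1 = 5/13.
If it is in chest 2 (prior 4/13): the guide opened chest 2, so this case is ruled out; weight (4/13)·0 = 0.
If it is in chest 3 (prior 4/13): the guide has 2 equally likely choices, so probability 1/2; weight (4/13)·(1/2) = 2/13.
The weights sum to 7/13.
So P(the ruby in chest 3 | the guide opened chest 2) = (2/13) / (7/13) = 2/7.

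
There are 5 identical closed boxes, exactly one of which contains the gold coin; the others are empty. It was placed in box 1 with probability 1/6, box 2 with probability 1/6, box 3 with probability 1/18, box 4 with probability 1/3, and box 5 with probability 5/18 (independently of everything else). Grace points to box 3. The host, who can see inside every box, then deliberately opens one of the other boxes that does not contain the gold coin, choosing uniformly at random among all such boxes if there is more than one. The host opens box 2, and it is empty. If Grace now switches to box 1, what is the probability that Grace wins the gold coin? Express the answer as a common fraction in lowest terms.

12/59

Apply Bayes' rule, conditioning on where the gold coin actually is.
If it is in box 1 (prior 1/6): the host has 3 equally likely choices, so probability 1/3; weight (1/6)·(1/3) = 1/18.
If it is in box 2 (prior 1/6): the host opened box 2, so this case is ruled out; weight (1/6)·0 = 0.
If it is in box 3 (prior 1/18): the host has 4 equally likely choices, so probability 1/4; weight (1/18)·(1/4) = 1/72.
If it is in box 4 (prior 1/3): the host has 3 equally likely choices, so probability 1/3; weight (1/3)·(1/3) = 1/9.
If it is in box 5 (prior 5/18): the host has 3 equally likely choices, so probability 1/3; weight (5/18)·(1/3) = 5/54.
The weights sum to 59/216.
So P(the gold coin in box 1 | the host opened box 2) = (1/18) / (59/216) = 12/59.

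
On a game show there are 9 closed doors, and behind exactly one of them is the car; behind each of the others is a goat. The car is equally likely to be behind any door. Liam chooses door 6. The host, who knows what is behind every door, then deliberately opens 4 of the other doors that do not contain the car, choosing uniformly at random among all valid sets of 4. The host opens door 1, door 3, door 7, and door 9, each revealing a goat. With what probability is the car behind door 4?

Condition on the true location of the car.
If it is behind any of doors 1, 3, 7, and 9 (prior 1/9 each): that door was opened and seen not to hold the prize — ruled out; weight (1/9)·0 = 0 each.
If it is behind any of doors 2, 4, 5, and 8 (prior 1/9 each): the host has 35 equally likely choices, so probability 1/35; weight (1/9)·(1/35) = 1/315 each.
If it is behind door 6 (prior 1/9): the host has 70 equally likely choices, so probability 1/70; weight (1/9)·(1/70) = 1/630.
The weights sum to 1/70.
So P(the car behind door 4 | the host opened door 1, door 3, door 7, and door 9) = (1/315) / (1/70) = 2/9.

2/9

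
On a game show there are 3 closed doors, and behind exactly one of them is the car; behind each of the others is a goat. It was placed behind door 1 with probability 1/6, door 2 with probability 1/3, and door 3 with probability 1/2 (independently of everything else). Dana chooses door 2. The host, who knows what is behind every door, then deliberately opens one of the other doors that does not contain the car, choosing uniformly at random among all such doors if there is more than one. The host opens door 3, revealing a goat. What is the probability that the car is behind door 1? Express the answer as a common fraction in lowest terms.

1/2

Consider each possible location of the car in turn.
If it is behind door 1 (prior 1/6): the host has no choice, probability 1; weight (1/6)·1 = 1/6.
If it is behind door 2 (prior 1/3): the host has 2 equally likely choices, so probability 1/2; weight (1/3)·(1/2) = 1/6.
If it is behind door 3 (prior 1/2): the host opened door 3, so this case is ruled out; weight (1/2)·0 = 0.
The weights sum to 1/3.
So P(the car behind door 1 | the host opened door 3) = (1/6) / (1/3) = 1/2.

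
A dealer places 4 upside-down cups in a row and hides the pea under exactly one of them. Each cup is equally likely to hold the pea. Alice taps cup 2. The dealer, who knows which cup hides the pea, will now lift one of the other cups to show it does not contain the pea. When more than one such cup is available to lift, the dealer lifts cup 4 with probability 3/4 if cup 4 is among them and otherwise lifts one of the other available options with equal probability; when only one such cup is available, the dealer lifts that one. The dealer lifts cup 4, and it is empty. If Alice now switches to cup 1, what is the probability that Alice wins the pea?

Condition on the true location of the pea.
If it is under any of cups 1, 2, and 3 (prior 1/4 each): cup 4 is available, opened with probability 3/4; weight (1/4)·(3/4) = 3/16 each.
If it is under cup 4 (prior 1/4): the dealer opened cup 4, so this case is ruled out; weight (1/4)·0 = 0.
The weights sum to 9/16.
So P(the pea under cup 1 | the dealer opened cup 4) = (3/16) / (9/16) = 1/3.

1/3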